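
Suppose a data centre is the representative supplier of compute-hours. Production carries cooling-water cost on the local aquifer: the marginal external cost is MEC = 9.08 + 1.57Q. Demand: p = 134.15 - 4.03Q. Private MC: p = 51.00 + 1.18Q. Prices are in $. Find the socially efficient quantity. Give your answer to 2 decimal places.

Social marginal cost = private MC + MEC = 60.08 + 2.75Q.
Set SMC = demand: 60.08 + 2.75Q = 134.15 - 4.03Q → Q* = 10.9248.

Q* = 10.92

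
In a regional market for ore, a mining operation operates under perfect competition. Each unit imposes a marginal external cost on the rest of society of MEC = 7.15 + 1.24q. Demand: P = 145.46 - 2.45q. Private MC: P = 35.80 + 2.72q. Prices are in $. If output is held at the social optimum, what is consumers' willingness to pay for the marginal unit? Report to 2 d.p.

P = $106.28

Social marginal cost = private MC + MEC = 42.95 + 3.96q.
Set SMC = demand: 42.95 + 3.96q = 145.46 - 2.45q → q* = 15.9922.
Consumer price on the demand curve at q*: 145.46 − 2.45×15.9922 = 106.2791.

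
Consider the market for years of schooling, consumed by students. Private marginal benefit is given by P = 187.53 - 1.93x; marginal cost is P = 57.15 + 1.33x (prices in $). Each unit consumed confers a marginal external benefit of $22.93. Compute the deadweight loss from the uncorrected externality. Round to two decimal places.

Market equilibrium (private): 57.15 + 1.33x = 187.53 - 1.93x → x_m = 39.9939.
Social marginal benefit = demand + MEB = 210.46 - 1.93x.
Set SMB = MC: 210.46 - 1.93x = 57.15 + 1.33x → x* = 47.0276.
Height of the DWL triangle at x_m is SMB(x_m) − MC(x_m) = MEB(x_m) = 22.9300.
DWL = ½ × 7.0337 × 22.9300 = 80.6414.

DWL = $80.64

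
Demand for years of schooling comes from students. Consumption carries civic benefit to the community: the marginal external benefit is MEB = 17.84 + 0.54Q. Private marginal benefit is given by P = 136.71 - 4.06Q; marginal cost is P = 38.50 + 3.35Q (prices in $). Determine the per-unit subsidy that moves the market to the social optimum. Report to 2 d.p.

subsidy = $26.96 per unit

Social marginal benefit = demand + MEB = 154.55 - 3.52Q.
Set SMB = MC: 154.55 - 3.52Q = 38.50 + 3.35Q → Q* = 16.8923.
The Pigouvian subsidy equals MEB at Q*: 17.84 + 0.54×16.8923 = 26.9618.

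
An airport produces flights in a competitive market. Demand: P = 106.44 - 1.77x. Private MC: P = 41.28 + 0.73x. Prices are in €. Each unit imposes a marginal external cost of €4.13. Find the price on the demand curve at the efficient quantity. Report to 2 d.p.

Social marginal cost = private MC + MEC = 45.41 + 0.73x.
Set SMC = demand: 45.41 + 0.73x = 106.44 - 1.77x → x* = 24.4120.
Consumer price on the demand curve at x*: 106.44 − 1.77×24.4120 = 63.2308.

P = €63.23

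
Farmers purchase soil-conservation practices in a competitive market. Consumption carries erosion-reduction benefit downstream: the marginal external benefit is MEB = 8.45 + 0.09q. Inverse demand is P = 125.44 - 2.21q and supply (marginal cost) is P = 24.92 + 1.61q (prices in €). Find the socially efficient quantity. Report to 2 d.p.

Social marginal benefit = demand + MEB = 133.89 - 2.12q.
Set SMB = MC: 133.89 - 2.12q = 24.92 + 1.61q → q* = 29.2145.

q* = 29.21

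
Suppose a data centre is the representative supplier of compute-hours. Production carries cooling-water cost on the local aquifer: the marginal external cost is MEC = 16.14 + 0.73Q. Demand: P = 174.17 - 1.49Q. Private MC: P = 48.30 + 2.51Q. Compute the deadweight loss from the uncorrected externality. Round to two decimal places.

DWL = 161.70

Market equilibrium (private): 48.30 + 2.51Q = 174.17 - 1.49Q → Q_m = 31.4675.
Social marginal cost = private MC + MEC = 64.44 + 3.24Q.
Set SMC = demand: 64.44 + 3.24Q = 174.17 - 1.49Q → Q* = 23.1987.
Height of the DWL triangle at Q_m is SMC(Q_m) − demand(Q_m) = MEC(Q_m) = 39.1113.
DWL = ½ × 8.2688 × 39.1113 = 161.7018.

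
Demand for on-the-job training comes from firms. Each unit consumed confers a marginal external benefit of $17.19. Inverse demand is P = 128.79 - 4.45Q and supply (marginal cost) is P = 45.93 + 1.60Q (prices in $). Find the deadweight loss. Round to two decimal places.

DWL = $24.42

Market equilibrium (private): 45.93 + 1.60Q = 128.79 - 4.45Q → Q_m = 13.6959.
Social marginal benefit = demand + MEB = 145.98 - 4.45Q.
Set SMB = MC: 145.98 - 4.45Q = 45.93 + 1.60Q → Q* = 16.5372.
The welfare-loss triangle has base |Q_m − Q*| and height MEB(Q_m) (the vertical gap between SMB and MC is zero at Q* and MEB at Q_m).
DWL = ½ × 2.8413 × 17.1900 = 24.4210.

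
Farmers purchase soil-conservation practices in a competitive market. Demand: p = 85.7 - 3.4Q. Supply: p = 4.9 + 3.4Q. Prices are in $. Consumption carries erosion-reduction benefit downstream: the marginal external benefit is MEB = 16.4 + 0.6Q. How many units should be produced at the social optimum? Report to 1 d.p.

Social marginal benefit = demand + MEB = 102.1 - 2.8Q.
Set SMB = MC: 102.1 - 2.8Q = 4.9 + 3.4Q → Q* = 15.6774.

Q* = 15.7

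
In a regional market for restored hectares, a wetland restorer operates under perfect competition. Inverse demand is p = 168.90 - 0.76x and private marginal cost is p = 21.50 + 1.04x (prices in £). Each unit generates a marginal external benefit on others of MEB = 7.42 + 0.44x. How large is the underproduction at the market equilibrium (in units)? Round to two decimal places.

Market equilibrium (private): 21.50 + 1.04x = 168.90 - 0.76x → x_m = 81.8889.
Social marginal cost = private MC − MEB = 14.08 + 0.60x.
Set SMC = demand: 14.08 + 0.60x = 168.90 - 0.76x → x* = 113.8382.
Gap = |81.8889 − 113.8382| = 31.9493.

31.95 units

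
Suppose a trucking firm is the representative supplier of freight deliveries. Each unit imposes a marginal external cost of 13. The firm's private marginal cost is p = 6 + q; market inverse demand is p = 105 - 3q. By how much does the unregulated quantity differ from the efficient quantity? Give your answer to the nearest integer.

3 units

Market equilibrium (private): 6 + q = 105 - 3q → q_m = 24.7500.
Social marginal cost = private MC + MEC = 19 + q.
Set SMC = demand: 19 + q = 105 - 3q → q* = 21.5000.
Gap = |24.7500 − 21.5000| = 3.2500.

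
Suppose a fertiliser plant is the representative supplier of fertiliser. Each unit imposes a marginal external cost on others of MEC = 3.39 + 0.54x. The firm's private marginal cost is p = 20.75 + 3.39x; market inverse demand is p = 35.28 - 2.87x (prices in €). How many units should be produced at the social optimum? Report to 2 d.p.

x* = 1.64

Social marginal cost = private MC + MEC = 24.14 + 3.93x.
Set SMC = demand: 24.14 + 3.93x = 35.28 - 2.87x → x* = 1.6382.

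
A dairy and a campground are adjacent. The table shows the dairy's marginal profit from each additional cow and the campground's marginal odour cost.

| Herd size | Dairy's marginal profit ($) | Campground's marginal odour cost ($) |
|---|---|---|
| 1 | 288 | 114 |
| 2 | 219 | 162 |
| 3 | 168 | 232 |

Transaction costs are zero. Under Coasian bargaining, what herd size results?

2

Bargaining reaches the level where marginal profit last exceeds marginal odour cost.
That holds through level 2 (219 ≥ 162) but not at 3 (168 < 232).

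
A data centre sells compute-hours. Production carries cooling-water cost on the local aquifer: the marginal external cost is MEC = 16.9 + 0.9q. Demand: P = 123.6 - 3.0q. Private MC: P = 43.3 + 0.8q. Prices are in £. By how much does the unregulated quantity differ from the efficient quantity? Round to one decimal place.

7.6 units

Market equilibrium (private): 43.3 + 0.8q = 123.6 - 3.0q → q_m = 21.1316.
Social marginal cost = private MC + MEC = 60.2 + 1.7q.
Set SMC = demand: 60.2 + 1.7q = 123.6 - 3.0q → q* = 13.4894.
Gap = |21.1316 − 13.4894| = 7.6422.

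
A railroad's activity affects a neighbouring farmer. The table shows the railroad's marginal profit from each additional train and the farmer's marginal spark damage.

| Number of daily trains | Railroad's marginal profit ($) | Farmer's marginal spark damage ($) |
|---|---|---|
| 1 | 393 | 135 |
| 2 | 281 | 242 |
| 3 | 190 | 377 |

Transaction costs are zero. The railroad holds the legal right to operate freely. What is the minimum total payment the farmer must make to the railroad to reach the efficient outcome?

$190

Left alone the railroad would choose level 3 (marginal profit stays positive).
Efficient level: k* = 2 (marginal profit ≥ marginal spark damage through 2).
The farmer must at least cover the railroad's forgone profit from cutting 3→2: 190 = 190.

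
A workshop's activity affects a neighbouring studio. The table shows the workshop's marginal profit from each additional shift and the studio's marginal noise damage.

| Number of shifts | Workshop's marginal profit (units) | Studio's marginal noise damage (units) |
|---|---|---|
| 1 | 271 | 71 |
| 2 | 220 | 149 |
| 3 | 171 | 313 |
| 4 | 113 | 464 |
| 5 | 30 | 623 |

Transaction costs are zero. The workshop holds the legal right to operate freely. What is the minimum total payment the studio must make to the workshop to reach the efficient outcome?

314

Left alone the workshop would choose level 5 (marginal profit stays positive).
Efficient level: k* = 2 (marginal profit ≥ marginal noise damage through 2).
The studio must at least cover the workshop's forgone profit from cutting 5→2: 171 + 113 + 30 = 314.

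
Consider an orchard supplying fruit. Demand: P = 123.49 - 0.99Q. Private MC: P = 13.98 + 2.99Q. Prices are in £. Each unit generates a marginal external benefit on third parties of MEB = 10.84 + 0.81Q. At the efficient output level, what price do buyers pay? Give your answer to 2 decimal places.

P = £85.90

Social marginal cost = private MC − MEB = 3.14 + 2.18Q.
Set SMC = demand: 3.14 + 2.18Q = 123.49 - 0.99Q → Q* = 37.9653.
Consumer price on the demand curve at Q*: 123.49 − 0.99×37.9653 = 85.9044.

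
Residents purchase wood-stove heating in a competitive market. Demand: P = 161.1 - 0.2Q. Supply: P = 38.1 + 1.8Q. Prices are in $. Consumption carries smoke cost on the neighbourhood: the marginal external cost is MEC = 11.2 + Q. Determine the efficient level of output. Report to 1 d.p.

Q* = 37.3

Social marginal benefit = demand − MEC = 149.9 - 1.2Q.
Set SMB = MC: 149.9 - 1.2Q = 38.1 + 1.8Q → Q* = 37.2667.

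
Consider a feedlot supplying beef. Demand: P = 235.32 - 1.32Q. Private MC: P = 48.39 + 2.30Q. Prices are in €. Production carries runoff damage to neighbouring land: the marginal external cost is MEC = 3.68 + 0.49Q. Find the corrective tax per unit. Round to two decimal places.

Social marginal cost = private MC + MEC = 52.07 + 2.79Q.
Set SMC = demand: 52.07 + 2.79Q = 235.32 - 1.32Q → Q* = 44.5864.
The Pigouvian tax equals MEC at Q*: 3.68 + 0.49×44.5864 = 25.5273.

tax = €25.53 per unit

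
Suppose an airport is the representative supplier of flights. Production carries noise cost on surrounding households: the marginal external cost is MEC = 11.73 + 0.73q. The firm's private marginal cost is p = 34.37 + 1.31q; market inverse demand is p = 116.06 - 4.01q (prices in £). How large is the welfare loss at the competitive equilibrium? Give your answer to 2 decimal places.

Market equilibrium (private): 34.37 + 1.31q = 116.06 - 4.01q → q_m = 15.3553.
Social marginal cost = private MC + MEC = 46.10 + 2.04q.
Set SMC = demand: 46.10 + 2.04q = 116.06 - 4.01q → q* = 11.5636.
The loss is the area between SMC and demand from q* to q_m; with linear curves that's a triangle of height MEC(q_m).
DWL = ½ × 3.7917 × 22.9393 = 43.4895.

DWL = £43.49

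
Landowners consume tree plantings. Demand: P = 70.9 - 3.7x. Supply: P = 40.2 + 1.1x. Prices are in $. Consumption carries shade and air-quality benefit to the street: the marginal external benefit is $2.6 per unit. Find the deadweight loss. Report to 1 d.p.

DWL = $0.7

Market equilibrium (private): 40.2 + 1.1x = 70.9 - 3.7x → x_m = 6.3958.
Social marginal benefit = demand + MEB = 73.5 - 3.7x.
Set SMB = MC: 73.5 - 3.7x = 40.2 + 1.1x → x* = 6.9375.
Height of the DWL triangle at x_m is SMB(x_m) − MC(x_m) = MEB(x_m) = 2.6000.
DWL = ½ × 0.5417 × 2.6000 = 0.7042.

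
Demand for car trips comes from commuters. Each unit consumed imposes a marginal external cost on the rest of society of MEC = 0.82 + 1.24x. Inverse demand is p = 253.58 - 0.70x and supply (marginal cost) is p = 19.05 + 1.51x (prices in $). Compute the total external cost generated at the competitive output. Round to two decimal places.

Market equilibrium (private): 19.05 + 1.51x = 253.58 - 0.70x → x_m = 106.1222.
Total external cost = ∫₀^{x_m} (0.82 + 1.24x) dx = 0.82×106.1222 + ½×1.24×106.1222² = 7069.4114.

$7069.41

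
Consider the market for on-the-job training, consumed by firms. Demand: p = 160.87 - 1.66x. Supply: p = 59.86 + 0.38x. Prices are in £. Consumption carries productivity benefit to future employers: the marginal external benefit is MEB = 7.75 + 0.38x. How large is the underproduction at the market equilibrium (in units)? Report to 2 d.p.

Market equilibrium (private): 59.86 + 0.38x = 160.87 - 1.66x → x_m = 49.5147.
Social marginal benefit = demand + MEB = 168.62 - 1.28x.
Set SMB = MC: 168.62 - 1.28x = 59.86 + 0.38x → x* = 65.5181.
Gap = |49.5147 − 65.5181| = 16.0034.

16.00 units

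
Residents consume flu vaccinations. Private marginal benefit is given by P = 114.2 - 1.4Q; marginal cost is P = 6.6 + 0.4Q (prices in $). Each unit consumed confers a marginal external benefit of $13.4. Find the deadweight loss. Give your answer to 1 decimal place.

Market equilibrium (private): 6.6 + 0.4Q = 114.2 - 1.4Q → Q_m = 59.7778.
Social marginal benefit = demand + MEB = 127.6 - 1.4Q.
Set SMB = MC: 127.6 - 1.4Q = 6.6 + 0.4Q → Q* = 67.2222.
Between Q* and Q_m the wedge SMB − MC runs linearly from 0 to MEB(Q_m), so the loss is a triangle.
DWL = ½ × 7.4444 × 13.4000 = 49.8775.

DWL = $49.9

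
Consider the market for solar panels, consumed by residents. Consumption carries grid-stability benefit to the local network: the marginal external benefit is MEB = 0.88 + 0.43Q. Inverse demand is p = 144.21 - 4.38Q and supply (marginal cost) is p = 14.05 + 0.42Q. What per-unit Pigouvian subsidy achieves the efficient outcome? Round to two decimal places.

Social marginal benefit = demand + MEB = 145.09 - 3.95Q.
Set SMB = MC: 145.09 - 3.95Q = 14.05 + 0.42Q → Q* = 29.9863.
The Pigouvian subsidy equals MEB at Q*: 0.88 + 0.43×29.9863 = 13.7741.

subsidy = 13.77 per unit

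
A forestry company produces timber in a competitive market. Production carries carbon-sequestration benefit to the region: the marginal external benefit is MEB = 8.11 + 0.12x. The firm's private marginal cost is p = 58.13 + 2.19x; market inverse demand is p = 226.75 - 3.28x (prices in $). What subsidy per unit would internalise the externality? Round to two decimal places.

subsidy = $12.07 per unit

Social marginal cost = private MC − MEB = 50.02 + 2.07x.
Set SMC = demand: 50.02 + 2.07x = 226.75 - 3.28x → x* = 33.0336.
The Pigouvian subsidy equals MEB at x*: 8.11 + 0.12×33.0336 = 12.0740.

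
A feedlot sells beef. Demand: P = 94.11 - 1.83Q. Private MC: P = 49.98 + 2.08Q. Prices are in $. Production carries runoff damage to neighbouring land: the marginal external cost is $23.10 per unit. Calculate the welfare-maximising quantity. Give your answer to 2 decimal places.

Social marginal cost = private MC + MEC = 73.08 + 2.08Q.
Set SMC = demand: 73.08 + 2.08Q = 94.11 - 1.83Q → Q* = 5.3785.

Q* = 5.38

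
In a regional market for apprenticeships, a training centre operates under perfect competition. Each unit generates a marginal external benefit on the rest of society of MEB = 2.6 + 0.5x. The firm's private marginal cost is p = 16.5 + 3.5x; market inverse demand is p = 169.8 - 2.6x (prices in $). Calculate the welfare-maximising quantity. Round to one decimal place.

Social marginal cost = private MC − MEB = 13.9 + 3.0x.
Set SMC = demand: 13.9 + 3.0x = 169.8 - 2.6x → x* = 27.8393.

x* = 27.8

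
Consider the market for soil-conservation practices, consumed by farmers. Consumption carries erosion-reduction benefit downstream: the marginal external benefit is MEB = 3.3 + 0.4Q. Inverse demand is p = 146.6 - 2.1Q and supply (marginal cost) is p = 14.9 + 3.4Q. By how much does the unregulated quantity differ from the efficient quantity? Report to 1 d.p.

Market equilibrium (private): 14.9 + 3.4Q = 146.6 - 2.1Q → Q_m = 23.9455.
Social marginal benefit = demand + MEB = 149.9 - 1.7Q.
Set SMB = MC: 149.9 - 1.7Q = 14.9 + 3.4Q → Q* = 26.4706.
Gap = |23.9455 − 26.4706| = 2.5251.

2.5 units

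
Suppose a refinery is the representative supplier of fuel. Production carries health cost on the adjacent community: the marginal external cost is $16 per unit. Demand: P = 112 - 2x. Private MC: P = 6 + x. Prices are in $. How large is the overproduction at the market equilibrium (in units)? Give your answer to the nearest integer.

Market equilibrium (private): 6 + x = 112 - 2x → x_m = 35.3333.
Social marginal cost = private MC + MEC = 22 + x.
Set SMC = demand: 22 + x = 112 - 2x → x* = 30.0000.
Gap = |35.3333 − 30.0000| = 5.3333.

5 units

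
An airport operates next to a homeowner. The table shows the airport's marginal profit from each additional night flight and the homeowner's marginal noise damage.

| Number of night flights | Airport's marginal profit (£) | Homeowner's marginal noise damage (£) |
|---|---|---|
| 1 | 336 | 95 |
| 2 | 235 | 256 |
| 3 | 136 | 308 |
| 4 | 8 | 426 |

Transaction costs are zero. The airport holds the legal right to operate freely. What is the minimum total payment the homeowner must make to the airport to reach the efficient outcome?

£379

Left alone the airport would choose level 4 (marginal profit stays positive).
Efficient level: k* = 1 (marginal profit ≥ marginal noise damage through 1).
The homeowner must at least cover the airport's forgone profit from cutting 4→1: 235 + 136 + 8 = 379.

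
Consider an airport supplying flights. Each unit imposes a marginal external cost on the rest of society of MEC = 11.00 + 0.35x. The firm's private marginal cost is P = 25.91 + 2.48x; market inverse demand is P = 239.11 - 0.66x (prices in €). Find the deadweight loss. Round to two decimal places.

DWL = €173.15

Market equilibrium (private): 25.91 + 2.48x = 239.11 - 0.66x → x_m = 67.8981.
Social marginal cost = private MC + MEC = 36.91 + 2.83x.
Set SMC = demand: 36.91 + 2.83x = 239.11 - 0.66x → x* = 57.9370.
The loss is the area between SMC and demand from x* to x_m; with linear curves that's a triangle of height MEC(x_m).
DWL = ½ × 9.9611 × 34.7643 = 173.1453.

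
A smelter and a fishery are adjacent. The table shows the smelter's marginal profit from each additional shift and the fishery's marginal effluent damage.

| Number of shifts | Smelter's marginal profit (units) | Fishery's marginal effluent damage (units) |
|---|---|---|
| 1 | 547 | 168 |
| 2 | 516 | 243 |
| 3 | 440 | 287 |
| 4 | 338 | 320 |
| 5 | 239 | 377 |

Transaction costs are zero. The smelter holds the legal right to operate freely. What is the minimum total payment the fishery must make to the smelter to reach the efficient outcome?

Left alone the smelter would choose level 5 (marginal profit stays positive).
Efficient level: k* = 4 (marginal profit ≥ marginal effluent damage through 4).
The fishery must at least cover the smelter's forgone profit from cutting 5→4: 239 = 239.

239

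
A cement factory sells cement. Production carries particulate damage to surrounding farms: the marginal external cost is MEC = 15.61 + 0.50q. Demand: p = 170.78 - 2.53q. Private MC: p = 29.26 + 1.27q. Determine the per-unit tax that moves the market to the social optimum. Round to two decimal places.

Social marginal cost = private MC + MEC = 44.87 + 1.77q.
Set SMC = demand: 44.87 + 1.77q = 170.78 - 2.53q → q* = 29.2814.
The Pigouvian tax equals MEC at q*: 15.61 + 0.50×29.2814 = 30.2507.

tax = 30.25 per unit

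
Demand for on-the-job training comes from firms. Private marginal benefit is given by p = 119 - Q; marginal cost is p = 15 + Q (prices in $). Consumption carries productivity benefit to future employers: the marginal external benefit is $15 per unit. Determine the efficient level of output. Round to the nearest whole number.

Q* = 60

Social marginal benefit = demand + MEB = 134 - Q.
Set SMB = MC: 134 - Q = 15 + Q → Q* = 59.5000.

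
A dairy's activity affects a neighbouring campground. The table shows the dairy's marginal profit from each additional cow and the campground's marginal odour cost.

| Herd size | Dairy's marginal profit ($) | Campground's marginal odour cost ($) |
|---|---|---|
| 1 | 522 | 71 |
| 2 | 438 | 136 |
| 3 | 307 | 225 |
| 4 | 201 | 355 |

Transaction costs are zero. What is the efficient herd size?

Bargaining reaches the level where marginal profit last exceeds marginal odour cost.
That holds through level 3 (307 ≥ 225) but not at 4 (201 < 355).

3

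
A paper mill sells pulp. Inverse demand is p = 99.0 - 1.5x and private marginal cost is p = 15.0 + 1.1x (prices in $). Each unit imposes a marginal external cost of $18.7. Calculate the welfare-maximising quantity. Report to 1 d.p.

Social marginal cost = private MC + MEC = 33.7 + 1.1x.
Set SMC = demand: 33.7 + 1.1x = 99.0 - 1.5x → x* = 25.1154.

x* = 25.1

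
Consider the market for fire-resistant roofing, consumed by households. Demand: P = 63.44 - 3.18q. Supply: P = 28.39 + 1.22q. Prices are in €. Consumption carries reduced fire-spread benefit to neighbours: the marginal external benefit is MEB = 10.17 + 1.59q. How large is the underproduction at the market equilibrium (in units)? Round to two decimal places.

8.13 units

Market equilibrium (private): 28.39 + 1.22q = 63.44 - 3.18q → q_m = 7.9659.
Social marginal benefit = demand + MEB = 73.61 - 1.59q.
Set SMB = MC: 73.61 - 1.59q = 28.39 + 1.22q → q* = 16.0925.
Gap = |7.9659 − 16.0925| = 8.1266.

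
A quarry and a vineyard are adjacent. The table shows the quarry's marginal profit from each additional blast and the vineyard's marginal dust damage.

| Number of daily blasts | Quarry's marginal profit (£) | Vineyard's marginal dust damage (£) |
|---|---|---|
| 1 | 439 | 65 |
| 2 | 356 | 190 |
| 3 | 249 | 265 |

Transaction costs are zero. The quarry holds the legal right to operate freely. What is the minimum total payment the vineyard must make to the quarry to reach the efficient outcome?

£249

Left alone the quarry would choose level 3 (marginal profit stays positive).
Efficient level: k* = 2 (marginal profit ≥ marginal dust damage through 2).
The vineyard must at least cover the quarry's forgone profit from cutting 3→2: 249 = 249.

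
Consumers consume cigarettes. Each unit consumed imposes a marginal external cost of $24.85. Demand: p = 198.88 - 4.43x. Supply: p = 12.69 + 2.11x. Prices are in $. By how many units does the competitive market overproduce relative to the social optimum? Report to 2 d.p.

3.80 units

Market equilibrium (private): 12.69 + 2.11x = 198.88 - 4.43x → x_m = 28.4694.
Social marginal benefit = demand − MEC = 174.03 - 4.43x.
Set SMB = MC: 174.03 - 4.43x = 12.69 + 2.11x → x* = 24.6697.
Gap = |28.4694 − 24.6697| = 3.7997.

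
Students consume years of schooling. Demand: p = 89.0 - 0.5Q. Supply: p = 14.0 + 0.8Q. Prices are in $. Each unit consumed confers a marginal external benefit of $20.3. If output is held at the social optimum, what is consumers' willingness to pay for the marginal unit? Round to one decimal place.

P = $52.3

Social marginal benefit = demand + MEB = 109.3 - 0.5Q.
Set SMB = MC: 109.3 - 0.5Q = 14.0 + 0.8Q → Q* = 73.3077.
Consumer price on the demand curve at Q*: 89.0 − 0.5×73.3077 = 52.3462.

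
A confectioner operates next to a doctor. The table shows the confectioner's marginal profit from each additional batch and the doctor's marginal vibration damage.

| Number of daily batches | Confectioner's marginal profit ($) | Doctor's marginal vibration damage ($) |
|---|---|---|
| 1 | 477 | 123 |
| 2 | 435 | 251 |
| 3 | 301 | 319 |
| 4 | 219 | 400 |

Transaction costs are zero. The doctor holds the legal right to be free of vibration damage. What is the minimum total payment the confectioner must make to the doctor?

Efficient level: marginal profit ≥ marginal vibration damage through level 2, so k* = 2.
With the doctor holding the right, the confectioner must at least compensate total damage at k*: 123 + 251 = 374.

$374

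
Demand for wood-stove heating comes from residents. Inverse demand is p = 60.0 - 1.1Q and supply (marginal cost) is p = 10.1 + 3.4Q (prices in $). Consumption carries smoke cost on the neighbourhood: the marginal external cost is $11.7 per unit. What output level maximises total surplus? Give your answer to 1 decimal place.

Q* = 8.5

Social marginal benefit = demand − MEC = 48.3 - 1.1Q.
Set SMB = MC: 48.3 - 1.1Q = 10.1 + 3.4Q → Q* = 8.4889.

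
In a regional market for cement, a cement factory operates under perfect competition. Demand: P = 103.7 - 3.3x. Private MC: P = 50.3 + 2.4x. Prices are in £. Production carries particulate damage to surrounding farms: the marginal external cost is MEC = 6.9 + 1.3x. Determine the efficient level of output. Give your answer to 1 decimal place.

x* = 6.6

Social marginal cost = private MC + MEC = 57.2 + 3.7x.
Set SMC = demand: 57.2 + 3.7x = 103.7 - 3.3x → x* = 6.6429.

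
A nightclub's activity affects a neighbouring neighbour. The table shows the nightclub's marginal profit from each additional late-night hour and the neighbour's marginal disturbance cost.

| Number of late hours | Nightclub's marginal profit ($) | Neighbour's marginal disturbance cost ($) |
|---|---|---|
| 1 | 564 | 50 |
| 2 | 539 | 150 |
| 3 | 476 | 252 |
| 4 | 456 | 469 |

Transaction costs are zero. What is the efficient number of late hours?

3

Bargaining reaches the level where marginal profit last exceeds marginal disturbance cost.
That holds through level 3 (476 ≥ 252) but not at 4 (456 < 469).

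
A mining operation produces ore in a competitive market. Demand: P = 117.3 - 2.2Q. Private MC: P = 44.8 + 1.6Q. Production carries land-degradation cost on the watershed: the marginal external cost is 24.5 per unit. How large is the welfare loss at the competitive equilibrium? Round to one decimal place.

Market equilibrium (private): 44.8 + 1.6Q = 117.3 - 2.2Q → Q_m = 19.0789.
Social marginal cost = private MC + MEC = 69.3 + 1.6Q.
Set SMC = demand: 69.3 + 1.6Q = 117.3 - 2.2Q → Q* = 12.6316.
The loss is the area between SMC and demand from Q* to Q_m; with linear curves that's a triangle of height MEC(Q_m).
DWL = ½ × 6.4473 × 24.5000 = 78.9794.

DWL = 79.0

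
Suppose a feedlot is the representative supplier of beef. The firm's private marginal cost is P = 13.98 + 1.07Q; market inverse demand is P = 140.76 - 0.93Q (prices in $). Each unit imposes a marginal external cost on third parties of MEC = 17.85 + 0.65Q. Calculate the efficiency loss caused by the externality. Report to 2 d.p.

Market equilibrium (private): 13.98 + 1.07Q = 140.76 - 0.93Q → Q_m = 63.3900.
Social marginal cost = private MC + MEC = 31.83 + 1.72Q.
Set SMC = demand: 31.83 + 1.72Q = 140.76 - 0.93Q → Q* = 41.1057.
The welfare-loss triangle has base |Q_m − Q*| and height MEC(Q_m) (the vertical gap between SMC and demand is zero at Q* and MEC at Q_m).
DWL = ½ × 22.2843 × 59.0535 = 657.9830.

DWL = $657.98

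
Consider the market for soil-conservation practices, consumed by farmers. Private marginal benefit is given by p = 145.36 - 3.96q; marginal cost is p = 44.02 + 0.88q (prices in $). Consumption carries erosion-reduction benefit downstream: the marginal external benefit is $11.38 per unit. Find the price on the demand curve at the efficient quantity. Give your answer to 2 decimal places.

Social marginal benefit = demand + MEB = 156.74 - 3.96q.
Set SMB = MC: 156.74 - 3.96q = 44.02 + 0.88q → q* = 23.2893.
Consumer price on the demand curve at q*: 145.36 − 3.96×23.2893 = 53.1344.

P = $53.13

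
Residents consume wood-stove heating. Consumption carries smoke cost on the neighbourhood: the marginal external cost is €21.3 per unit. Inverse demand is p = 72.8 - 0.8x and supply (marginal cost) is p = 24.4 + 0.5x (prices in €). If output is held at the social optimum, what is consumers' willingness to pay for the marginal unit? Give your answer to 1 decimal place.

P = €56.1

Social marginal benefit = demand − MEC = 51.5 - 0.8x.
Set SMB = MC: 51.5 - 0.8x = 24.4 + 0.5x → x* = 20.8462.
Consumer price on the demand curve at x*: 72.8 − 0.8×20.8462 = 56.1230.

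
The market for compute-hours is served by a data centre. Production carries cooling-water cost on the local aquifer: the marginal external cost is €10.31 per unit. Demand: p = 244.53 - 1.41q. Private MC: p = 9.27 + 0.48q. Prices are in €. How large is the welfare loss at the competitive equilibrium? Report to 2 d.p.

DWL = €28.12

Market equilibrium (private): 9.27 + 0.48q = 244.53 - 1.41q → q_m = 124.4762.
Social marginal cost = private MC + MEC = 19.58 + 0.48q.
Set SMC = demand: 19.58 + 0.48q = 244.53 - 1.41q → q* = 119.0212.
The welfare-loss triangle has base |q_m − q*| and height MEC(q_m) (the vertical gap between SMC and demand is zero at q* and MEC at q_m).
DWL = ½ × 5.4550 × 10.3100 = 28.1205.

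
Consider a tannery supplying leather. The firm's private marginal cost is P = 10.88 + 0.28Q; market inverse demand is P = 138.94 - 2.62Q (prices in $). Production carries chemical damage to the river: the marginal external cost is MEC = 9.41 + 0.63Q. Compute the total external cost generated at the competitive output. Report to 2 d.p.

$1029.78

Market equilibrium (private): 10.88 + 0.28Q = 138.94 - 2.62Q → Q_m = 44.1586.
Total external cost = ∫₀^{Q_m} (9.41 + 0.63Q) dQ = 9.41×44.1586 + ½×0.63×44.1586² = 1029.7767.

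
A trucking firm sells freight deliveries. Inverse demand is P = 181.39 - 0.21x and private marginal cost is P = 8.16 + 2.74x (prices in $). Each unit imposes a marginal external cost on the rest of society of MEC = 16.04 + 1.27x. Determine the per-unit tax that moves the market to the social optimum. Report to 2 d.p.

Social marginal cost = private MC + MEC = 24.20 + 4.01x.
Set SMC = demand: 24.20 + 4.01x = 181.39 - 0.21x → x* = 37.2488.
The Pigouvian tax equals MEC at x*: 16.04 + 1.27×37.2488 = 63.3460.

tax = $63.35 per unit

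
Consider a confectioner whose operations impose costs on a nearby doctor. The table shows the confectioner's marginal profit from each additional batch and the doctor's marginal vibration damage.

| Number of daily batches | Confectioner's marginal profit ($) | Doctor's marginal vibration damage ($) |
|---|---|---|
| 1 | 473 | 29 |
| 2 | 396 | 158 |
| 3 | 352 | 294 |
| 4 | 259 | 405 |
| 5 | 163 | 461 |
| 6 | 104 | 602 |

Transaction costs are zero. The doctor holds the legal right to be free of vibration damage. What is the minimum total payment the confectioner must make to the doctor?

$481

Efficient level: marginal profit ≥ marginal vibration damage through level 3, so k* = 3.
With the doctor holding the right, the confectioner must at least compensate total damage at k*: 29 + 158 + 294 = 481.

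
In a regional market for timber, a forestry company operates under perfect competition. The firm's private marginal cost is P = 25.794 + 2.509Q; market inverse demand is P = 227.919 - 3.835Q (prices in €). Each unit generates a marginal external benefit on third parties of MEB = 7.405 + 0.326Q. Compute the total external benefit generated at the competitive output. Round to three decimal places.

€401.392

Market equilibrium (private): 25.794 + 2.509Q = 227.919 - 3.835Q → Q_m = 31.8608.
Total external benefit = ∫₀^{Q_m} (7.405 + 0.326Q) dQ = 7.405×31.8608 + ½×0.326×31.8608² = 401.3922.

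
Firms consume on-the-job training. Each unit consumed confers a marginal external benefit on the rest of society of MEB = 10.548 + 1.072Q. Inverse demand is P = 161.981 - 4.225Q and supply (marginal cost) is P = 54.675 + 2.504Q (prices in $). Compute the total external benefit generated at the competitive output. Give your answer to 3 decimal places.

Market equilibrium (private): 54.675 + 2.504Q = 161.981 - 4.225Q → Q_m = 15.9468.
Total external benefit = ∫₀^{Q_m} (10.548 + 1.072Q) dQ = 10.548×15.9468 + ½×1.072×15.9468² = 304.5119.

$304.512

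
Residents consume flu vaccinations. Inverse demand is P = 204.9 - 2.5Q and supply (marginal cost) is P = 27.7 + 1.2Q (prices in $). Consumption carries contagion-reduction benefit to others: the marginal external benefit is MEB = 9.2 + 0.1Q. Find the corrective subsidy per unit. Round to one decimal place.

Social marginal benefit = demand + MEB = 214.1 - 2.4Q.
Set SMB = MC: 214.1 - 2.4Q = 27.7 + 1.2Q → Q* = 51.7778.
The Pigouvian subsidy equals MEB at Q*: 9.2 + 0.1×51.7778 = 14.3778.

subsidy = $14.4 per unit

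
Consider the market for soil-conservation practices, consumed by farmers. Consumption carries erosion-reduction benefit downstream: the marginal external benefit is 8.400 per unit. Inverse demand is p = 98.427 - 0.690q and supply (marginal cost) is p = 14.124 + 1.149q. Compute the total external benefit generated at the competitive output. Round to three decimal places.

Market equilibrium (private): 14.124 + 1.149q = 98.427 - 0.690q → q_m = 45.8418.
Total external benefit = MEB × q_m = 8.400 × 45.8418 = 385.0711.

385.071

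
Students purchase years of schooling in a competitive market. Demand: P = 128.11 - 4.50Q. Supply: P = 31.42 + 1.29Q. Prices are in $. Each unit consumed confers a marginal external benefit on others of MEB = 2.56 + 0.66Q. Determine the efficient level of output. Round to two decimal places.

Q* = 19.35

Social marginal benefit = demand + MEB = 130.67 - 3.84Q.
Set SMB = MC: 130.67 - 3.84Q = 31.42 + 1.29Q → Q* = 19.3470.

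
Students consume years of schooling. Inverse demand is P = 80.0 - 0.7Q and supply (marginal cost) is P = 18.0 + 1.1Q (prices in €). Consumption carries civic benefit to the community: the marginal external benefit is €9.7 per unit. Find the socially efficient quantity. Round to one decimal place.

Q* = 39.8

Social marginal benefit = demand + MEB = 89.7 - 0.7Q.
Set SMB = MC: 89.7 - 0.7Q = 18.0 + 1.1Q → Q* = 39.8333.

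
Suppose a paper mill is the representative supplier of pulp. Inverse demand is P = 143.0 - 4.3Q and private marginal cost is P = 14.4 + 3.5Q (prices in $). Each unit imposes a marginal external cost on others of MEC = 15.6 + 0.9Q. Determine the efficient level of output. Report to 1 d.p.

Social marginal cost = private MC + MEC = 30.0 + 4.4Q.
Set SMC = demand: 30.0 + 4.4Q = 143.0 - 4.3Q → Q* = 12.9885.

Q* = 13.0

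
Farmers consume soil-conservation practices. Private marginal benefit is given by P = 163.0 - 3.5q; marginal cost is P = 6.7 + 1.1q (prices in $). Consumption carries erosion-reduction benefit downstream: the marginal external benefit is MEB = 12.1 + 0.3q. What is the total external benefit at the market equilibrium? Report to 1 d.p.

$584.3

Market equilibrium (private): 6.7 + 1.1q = 163.0 - 3.5q → q_m = 33.9783.
Total external benefit = ∫₀^{q_m} (12.1 + 0.3q) dq = 12.1×33.9783 + ½×0.3×33.9783² = 584.3162.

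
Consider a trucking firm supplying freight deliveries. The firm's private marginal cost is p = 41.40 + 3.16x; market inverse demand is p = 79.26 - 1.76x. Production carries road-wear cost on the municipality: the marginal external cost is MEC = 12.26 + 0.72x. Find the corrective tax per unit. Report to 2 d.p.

Social marginal cost = private MC + MEC = 53.66 + 3.88x.
Set SMC = demand: 53.66 + 3.88x = 79.26 - 1.76x → x* = 4.5390.
The Pigouvian tax equals MEC at x*: 12.26 + 0.72×4.5390 = 15.5281.

tax = 15.53 per unit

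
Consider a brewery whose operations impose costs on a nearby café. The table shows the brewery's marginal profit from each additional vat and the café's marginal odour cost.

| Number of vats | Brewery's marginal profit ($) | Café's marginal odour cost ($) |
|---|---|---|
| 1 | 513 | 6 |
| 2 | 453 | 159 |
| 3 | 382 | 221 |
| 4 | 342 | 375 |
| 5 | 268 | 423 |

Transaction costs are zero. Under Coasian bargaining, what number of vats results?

Bargaining reaches the level where marginal profit last exceeds marginal odour cost.
That holds through level 3 (382 ≥ 221) but not at 4 (342 < 375).

3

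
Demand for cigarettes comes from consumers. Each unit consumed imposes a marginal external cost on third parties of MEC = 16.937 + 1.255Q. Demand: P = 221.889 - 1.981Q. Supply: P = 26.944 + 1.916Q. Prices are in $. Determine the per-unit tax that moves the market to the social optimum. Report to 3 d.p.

tax = $60.299 per unit

Social marginal benefit = demand − MEC = 204.952 - 3.236Q.
Set SMB = MC: 204.952 - 3.236Q = 26.944 + 1.916Q → Q* = 34.5512.
The Pigouvian tax equals MEC at Q*: 16.937 + 1.255×34.5512 = 60.2988.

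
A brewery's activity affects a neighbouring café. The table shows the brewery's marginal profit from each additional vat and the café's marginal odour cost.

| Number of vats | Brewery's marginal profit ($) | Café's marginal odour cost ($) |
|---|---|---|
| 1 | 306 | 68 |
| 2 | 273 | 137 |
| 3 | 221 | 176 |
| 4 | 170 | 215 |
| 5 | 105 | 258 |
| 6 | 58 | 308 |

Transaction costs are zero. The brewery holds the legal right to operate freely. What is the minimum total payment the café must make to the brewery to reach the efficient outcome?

Left alone the brewery would choose level 6 (marginal profit stays positive).
Efficient level: k* = 3 (marginal profit ≥ marginal odour cost through 3).
The café must at least cover the brewery's forgone profit from cutting 6→3: 170 + 105 + 58 = 333.

$333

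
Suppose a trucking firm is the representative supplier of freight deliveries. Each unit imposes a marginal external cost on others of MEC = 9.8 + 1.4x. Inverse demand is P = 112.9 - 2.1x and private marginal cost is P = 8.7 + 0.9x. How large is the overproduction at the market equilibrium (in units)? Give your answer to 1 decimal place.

Market equilibrium (private): 8.7 + 0.9x = 112.9 - 2.1x → x_m = 34.7333.
Social marginal cost = private MC + MEC = 18.5 + 2.3x.
Set SMC = demand: 18.5 + 2.3x = 112.9 - 2.1x → x* = 21.4545.
Gap = |34.7333 − 21.4545| = 13.2788.

13.3 units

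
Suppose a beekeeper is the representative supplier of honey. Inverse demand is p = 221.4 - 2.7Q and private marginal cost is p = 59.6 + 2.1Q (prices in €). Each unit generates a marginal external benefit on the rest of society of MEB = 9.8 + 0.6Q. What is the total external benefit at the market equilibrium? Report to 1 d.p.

€671.2

Market equilibrium (private): 59.6 + 2.1Q = 221.4 - 2.7Q → Q_m = 33.7083.
Total external benefit = ∫₀^{Q_m} (9.8 + 0.6Q) dQ = 9.8×33.7083 + ½×0.6×33.7083² = 671.2162.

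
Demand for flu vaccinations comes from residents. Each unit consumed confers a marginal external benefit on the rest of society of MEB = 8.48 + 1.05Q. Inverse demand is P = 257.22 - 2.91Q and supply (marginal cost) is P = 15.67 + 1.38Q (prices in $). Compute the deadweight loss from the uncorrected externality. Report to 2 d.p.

Market equilibrium (private): 15.67 + 1.38Q = 257.22 - 2.91Q → Q_m = 56.3054.
Social marginal benefit = demand + MEB = 265.70 - 1.86Q.
Set SMB = MC: 265.70 - 1.86Q = 15.67 + 1.38Q → Q* = 77.1698.
The welfare-loss triangle has base |Q_m − Q*| and height MEB(Q_m) (the vertical gap between SMB and MC is zero at Q* and MEB at Q_m).
DWL = ½ × 20.8644 × 67.6006 = 705.2230.

DWL = $705.22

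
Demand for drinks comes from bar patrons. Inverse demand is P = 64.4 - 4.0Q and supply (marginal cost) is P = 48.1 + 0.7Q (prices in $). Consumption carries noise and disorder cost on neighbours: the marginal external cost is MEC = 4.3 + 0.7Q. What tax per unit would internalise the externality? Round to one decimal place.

Social marginal benefit = demand − MEC = 60.1 - 4.7Q.
Set SMB = MC: 60.1 - 4.7Q = 48.1 + 0.7Q → Q* = 2.2222.
The Pigouvian tax equals MEC at Q*: 4.3 + 0.7×2.2222 = 5.8555.

tax = $5.9 per unit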